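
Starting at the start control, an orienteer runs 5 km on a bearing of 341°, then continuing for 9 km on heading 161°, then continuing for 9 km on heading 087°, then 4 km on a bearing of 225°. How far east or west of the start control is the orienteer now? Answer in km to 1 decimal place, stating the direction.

Leg 1 (341°, 5 km): east 5 sin 341° = -1.63, north 5 cos 341° = 4.73
Leg 2 (161°, 9 km): east 9 sin 161° = 2.93, north 9 cos 161° = -8.51
Leg 3 (087°, 9 km): east 9 sin 87° = 8.99, north 9 cos 87° = 0.47
Leg 4 (225°, 4 km): east 4 sin 225° = -2.83, north 4 cos 225° = -2.83
Net east component: 7.46 km.

7.5 km east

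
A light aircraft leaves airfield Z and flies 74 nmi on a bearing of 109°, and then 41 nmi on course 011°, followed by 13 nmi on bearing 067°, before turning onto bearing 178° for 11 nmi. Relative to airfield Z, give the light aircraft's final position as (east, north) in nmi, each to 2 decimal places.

(90.14, 10.24)

Leg 1 (109°, 74 nmi): east 74 sin 109° = 69.97, north 74 cos 109° = -24.09
Leg 2 (011°, 41 nmi): east 41 sin 11° = 7.82, north 41 cos 11° = 40.25
Leg 3 (067°, 13 nmi): east 13 sin 67° = 11.97, north 13 cos 67° = 5.08
Leg 4 (178°, 11 nmi): east 11 sin 178° = 0.38, north 11 cos 178° = -10.99
Summing: 90.14 nmi east, 10.24 nmi north → (90.14, 10.24).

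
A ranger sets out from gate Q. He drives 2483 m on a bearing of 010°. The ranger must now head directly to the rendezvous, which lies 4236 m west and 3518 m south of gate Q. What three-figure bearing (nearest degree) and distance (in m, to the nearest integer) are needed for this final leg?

Leg 1 (010°, 2483 m): east 2483 sin 10° = 431.17, north 2483 cos 10° = 2445.28
Current position: (431.17, 2445.28). Target: (-4236, -3518). Remaining: Δeast = -4667.17, Δnorth = -5963.28.
Bearing = atan2(-4667.17, -5963.28) mod 360° = 218.05°; distance = √((-4667.17)² + (-5963.28)²) = 7572.525 m.

218°, 7573 m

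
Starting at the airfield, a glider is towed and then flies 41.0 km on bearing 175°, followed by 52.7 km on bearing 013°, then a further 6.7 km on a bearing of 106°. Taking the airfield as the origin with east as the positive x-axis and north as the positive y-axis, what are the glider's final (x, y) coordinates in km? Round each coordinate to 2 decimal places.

Leg 1 (175°, 41.0 km): east 41.0 sin 175° = 3.57, north 41.0 cos 175° = -40.84
Leg 2 (013°, 52.7 km): east 52.7 sin 13° = 11.85, north 52.7 cos 13° = 51.35
Leg 3 (106°, 6.7 km): east 6.7 sin 106° = 6.44, north 6.7 cos 106° = -1.85
Summing: 21.87 km east, 8.66 km north → (21.87, 8.66).

(21.87, 8.66)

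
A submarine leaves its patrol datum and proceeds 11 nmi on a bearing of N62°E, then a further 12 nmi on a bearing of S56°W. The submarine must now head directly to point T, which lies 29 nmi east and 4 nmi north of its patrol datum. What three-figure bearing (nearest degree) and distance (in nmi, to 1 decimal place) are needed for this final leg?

079°, 29.8 nmi

Leg 1 (N62°E, 11 nmi): east 11 sin 62° = 9.71, north 11 cos 62° = 5.16
Leg 2 (S56°W, 12 nmi): east 12 sin 236° = -9.95, north 12 cos 236° = -6.71
Current position: (-0.24, -1.55). Target: (29, 4). Remaining: Δeast = 29.24, Δnorth = 5.55.
Bearing = atan2(29.24, 5.55) mod 360° = 79.26°; distance = √((29.24)² + (5.55)²) = 29.757 nmi.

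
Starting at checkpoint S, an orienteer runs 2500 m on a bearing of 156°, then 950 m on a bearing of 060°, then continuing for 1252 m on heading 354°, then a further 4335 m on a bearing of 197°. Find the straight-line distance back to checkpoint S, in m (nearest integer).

Leg 1 (156°, 2500 m): east 2500 sin 156° = 1016.84, north 2500 cos 156° = -2283.86
Leg 2 (060°, 950 m): east 950 sin 60° = 822.72, north 950 cos 60° = 475.00
Leg 3 (354°, 1252 m): east 1252 sin 354° = -130.87, north 1252 cos 354° = 1245.14
Leg 4 (197°, 4335 m): east 4335 sin 197° = -1267.43, north 4335 cos 197° = -4145.58
Net: 441.26 east, -4709.30 north. Distance = √((441.26)² + (-4709.30)²) = 4729.932 m.

4730 m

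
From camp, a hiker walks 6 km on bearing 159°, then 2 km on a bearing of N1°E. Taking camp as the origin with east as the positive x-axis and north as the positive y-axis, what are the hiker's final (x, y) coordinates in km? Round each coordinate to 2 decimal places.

(2.19, -3.60)

Leg 1 (159°, 6 km): east 6 sin 159° = 2.15, north 6 cos 159° = -5.60
Leg 2 (N1°E, 2 km): east 2 sin 1° = 0.03, north 2 cos 1° = 2.00
Summing: 2.19 km east, -3.60 km north → (2.19, -3.60).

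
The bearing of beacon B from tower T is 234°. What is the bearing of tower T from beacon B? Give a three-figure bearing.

054°

Back-bearing = 234° − 180° = 054°.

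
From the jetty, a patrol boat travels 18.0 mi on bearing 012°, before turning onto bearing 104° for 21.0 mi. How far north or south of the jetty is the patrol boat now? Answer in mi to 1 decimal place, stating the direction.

12.5 mi north

Leg 1 (012°, 18.0 mi): east 18.0 sin 12° = 3.74, north 18.0 cos 12° = 17.61
Leg 2 (104°, 21.0 mi): east 21.0 sin 104° = 20.38, north 21.0 cos 104° = -5.08
Net north component: 12.53 mi.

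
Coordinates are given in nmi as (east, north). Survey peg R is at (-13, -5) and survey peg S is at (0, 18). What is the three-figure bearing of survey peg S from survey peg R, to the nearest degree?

029°

Δeast = 0 − -13 = 13.00; Δnorth = 18 − -5 = 23.00.
Bearing = atan2(Δeast, Δnorth) mod 360° = 29.48° ≈ 029°.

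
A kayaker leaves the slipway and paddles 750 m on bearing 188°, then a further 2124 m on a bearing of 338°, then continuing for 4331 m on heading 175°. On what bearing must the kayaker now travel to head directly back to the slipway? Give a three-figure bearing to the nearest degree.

Leg 1 (188°, 750 m): east 750 sin 188° = -104.38, north 750 cos 188° = -742.70
Leg 2 (338°, 2124 m): east 2124 sin 338° = -795.66, north 2124 cos 338° = 1969.34
Leg 3 (175°, 4331 m): east 4331 sin 175° = 377.47, north 4331 cos 175° = -4314.52
Net displacement: -522.57 east, -3087.88 north. Direction back to start is (522.57, 3087.88): bearing = atan2(522.57, 3087.88) mod 360° = 9.61° ≈ 010°.

010°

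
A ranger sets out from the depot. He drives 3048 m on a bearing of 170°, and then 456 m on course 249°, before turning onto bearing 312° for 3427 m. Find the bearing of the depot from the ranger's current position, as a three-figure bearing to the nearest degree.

070°

Leg 1 (170°, 3048 m): east 3048 sin 170° = 529.28, north 3048 cos 170° = -3001.69
Leg 2 (249°, 456 m): east 456 sin 249° = -425.71, north 456 cos 249° = -163.42
Leg 3 (312°, 3427 m): east 3427 sin 312° = -2546.76, north 3427 cos 312° = 2293.11
Net displacement: -2443.19 east, -872.00 north. Direction back to start is (2443.19, 872.00): bearing = atan2(2443.19, 872.00) mod 360° = 70.36° ≈ 070°.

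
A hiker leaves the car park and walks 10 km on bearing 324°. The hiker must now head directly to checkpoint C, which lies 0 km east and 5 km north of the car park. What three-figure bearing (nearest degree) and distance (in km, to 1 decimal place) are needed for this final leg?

118°, 6.6 km

Leg 1 (324°, 10 km): east 10 sin 324° = -5.88, north 10 cos 324° = 8.09
Current position: (-5.88, 8.09). Target: (0, 5). Remaining: Δeast = 5.88, Δnorth = -3.09.
Bearing = atan2(5.88, -3.09) mod 360° = 117.73°; distance = √((5.88)² + (-3.09)²) = 6.641 km.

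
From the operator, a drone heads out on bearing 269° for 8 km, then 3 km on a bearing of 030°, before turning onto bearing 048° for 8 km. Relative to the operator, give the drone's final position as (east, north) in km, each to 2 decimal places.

(-0.55, 7.81)

Leg 1 (269°, 8 km): east 8 sin 269° = -8.00, north 8 cos 269° = -0.14
Leg 2 (030°, 3 km): east 3 sin 30° = 1.50, north 3 cos 30° = 2.60
Leg 3 (048°, 8 km): east 8 sin 48° = 5.95, north 8 cos 48° = 5.35
Summing: -0.55 km east, 7.81 km north → (-0.55, 7.81).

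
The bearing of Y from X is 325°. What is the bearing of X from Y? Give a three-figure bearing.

145°

Back-bearing = 325° − 180° = 145°.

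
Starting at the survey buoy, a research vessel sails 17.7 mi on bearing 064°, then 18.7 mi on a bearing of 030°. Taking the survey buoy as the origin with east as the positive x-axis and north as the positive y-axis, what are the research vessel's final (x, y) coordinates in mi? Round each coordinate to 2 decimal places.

(25.26, 23.95)

Leg 1 (064°, 17.7 mi): east 17.7 sin 64° = 15.91, north 17.7 cos 64° = 7.76
Leg 2 (030°, 18.7 mi): east 18.7 sin 30° = 9.35, north 18.7 cos 30° = 16.19
Summing: 25.26 mi east, 23.95 mi north → (25.26, 23.95).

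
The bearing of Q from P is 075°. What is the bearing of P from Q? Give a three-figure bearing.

255°

Back-bearing = 075° + 180° = 255°.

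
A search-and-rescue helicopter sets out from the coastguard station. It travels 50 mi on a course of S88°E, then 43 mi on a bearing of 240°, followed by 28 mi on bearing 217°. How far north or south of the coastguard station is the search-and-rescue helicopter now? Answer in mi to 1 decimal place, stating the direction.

Leg 1 (S88°E, 50 mi): east 50 sin 92° = 49.97, north 50 cos 92° = -1.74
Leg 2 (240°, 43 mi): east 43 sin 240° = -37.24, north 43 cos 240° = -21.50
Leg 3 (217°, 28 mi): east 28 sin 217° = -16.85, north 28 cos 217° = -22.36
Net north component: -45.61 mi.

45.6 mi south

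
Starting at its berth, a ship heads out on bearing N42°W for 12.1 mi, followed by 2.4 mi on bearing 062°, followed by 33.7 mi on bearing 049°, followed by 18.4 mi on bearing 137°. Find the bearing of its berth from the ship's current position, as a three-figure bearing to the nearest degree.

Leg 1 (N42°W, 12.1 mi): east 12.1 sin 318° = -8.10, north 12.1 cos 318° = 8.99
Leg 2 (062°, 2.4 mi): east 2.4 sin 62° = 2.12, north 2.4 cos 62° = 1.13
Leg 3 (049°, 33.7 mi): east 33.7 sin 49° = 25.43, north 33.7 cos 49° = 22.11
Leg 4 (137°, 18.4 mi): east 18.4 sin 137° = 12.55, north 18.4 cos 137° = -13.46
Net displacement: 32.01 east, 18.77 north. Direction back to start is (-32.01, -18.77): bearing = atan2(-32.01, -18.77) mod 360° = 239.61° ≈ 240°.

240°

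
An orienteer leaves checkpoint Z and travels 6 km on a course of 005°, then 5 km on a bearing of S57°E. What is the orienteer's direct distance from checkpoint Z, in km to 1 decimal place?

5.7 km

Leg 1 (005°, 6 km): east 6 sin 5° = 0.52, north 6 cos 5° = 5.98
Leg 2 (S57°E, 5 km): east 5 sin 123° = 4.19, north 5 cos 123° = -2.72
Net: 4.72 east, 3.25 north. Distance = √((4.72)² + (3.25)²) = 5.730 km.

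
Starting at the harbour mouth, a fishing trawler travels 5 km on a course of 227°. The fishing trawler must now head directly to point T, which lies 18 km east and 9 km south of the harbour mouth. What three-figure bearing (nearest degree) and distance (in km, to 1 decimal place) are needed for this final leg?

Leg 1 (227°, 5 km): east 5 sin 227° = -3.66, north 5 cos 227° = -3.41
Current position: (-3.66, -3.41). Target: (18, -9). Remaining: Δeast = 21.66, Δnorth = -5.59.
Bearing = atan2(21.66, -5.59) mod 360° = 104.47°; distance = √((21.66)² + (-5.59)²) = 22.367 km.

104°, 22.4 km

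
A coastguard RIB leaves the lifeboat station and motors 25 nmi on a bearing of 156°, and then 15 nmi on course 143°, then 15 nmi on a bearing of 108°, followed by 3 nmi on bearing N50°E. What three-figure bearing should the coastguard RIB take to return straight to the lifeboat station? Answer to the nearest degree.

Leg 1 (156°, 25 nmi): east 25 sin 156° = 10.17, north 25 cos 156° = -22.84
Leg 2 (143°, 15 nmi): east 15 sin 143° = 9.03, north 15 cos 143° = -11.98
Leg 3 (108°, 15 nmi): east 15 sin 108° = 14.27, north 15 cos 108° = -4.64
Leg 4 (N50°E, 3 nmi): east 3 sin 50° = 2.30, north 3 cos 50° = 1.93
Net displacement: 35.76 east, -37.53 north. Direction back to start is (-35.76, 37.53): bearing = atan2(-35.76, 37.53) mod 360° = 316.38° ≈ 316°.

316°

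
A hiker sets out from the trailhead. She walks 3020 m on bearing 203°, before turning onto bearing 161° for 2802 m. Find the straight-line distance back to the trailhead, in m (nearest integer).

5436 m

Leg 1 (203°, 3020 m): east 3020 sin 203° = -1180.01, north 3020 cos 203° = -2779.92
Leg 2 (161°, 2802 m): east 2802 sin 161° = 912.24, north 2802 cos 161° = -2649.34
Net: -267.77 east, -5429.27 north. Distance = √((-267.77)² + (-5429.27)²) = 5435.867 m.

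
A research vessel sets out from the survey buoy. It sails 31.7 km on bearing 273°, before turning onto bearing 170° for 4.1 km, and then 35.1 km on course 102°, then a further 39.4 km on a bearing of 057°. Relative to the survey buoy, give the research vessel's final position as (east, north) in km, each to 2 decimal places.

Leg 1 (273°, 31.7 km): east 31.7 sin 273° = -31.66, north 31.7 cos 273° = 1.66
Leg 2 (170°, 4.1 km): east 4.1 sin 170° = 0.71, north 4.1 cos 170° = -4.04
Leg 3 (102°, 35.1 km): east 35.1 sin 102° = 34.33, north 35.1 cos 102° = -7.30
Leg 4 (057°, 39.4 km): east 39.4 sin 57° = 33.04, north 39.4 cos 57° = 21.46
Summing: 36.43 km east, 11.78 km north → (36.43, 11.78).

(36.43, 11.78)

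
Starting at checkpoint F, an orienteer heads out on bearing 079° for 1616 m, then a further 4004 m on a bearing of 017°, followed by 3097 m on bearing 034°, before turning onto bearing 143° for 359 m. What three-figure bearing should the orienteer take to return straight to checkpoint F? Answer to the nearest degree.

216°

Leg 1 (079°, 1616 m): east 1616 sin 79° = 1586.31, north 1616 cos 79° = 308.35
Leg 2 (017°, 4004 m): east 4004 sin 17° = 1170.66, north 4004 cos 17° = 3829.04
Leg 3 (034°, 3097 m): east 3097 sin 34° = 1731.82, north 3097 cos 34° = 2567.53
Leg 4 (143°, 359 m): east 359 sin 143° = 216.05, north 359 cos 143° = -286.71
Net displacement: 4704.84 east, 6418.21 north. Direction back to start is (-4704.84, -6418.21): bearing = atan2(-4704.84, -6418.21) mod 360° = 216.24° ≈ 216°.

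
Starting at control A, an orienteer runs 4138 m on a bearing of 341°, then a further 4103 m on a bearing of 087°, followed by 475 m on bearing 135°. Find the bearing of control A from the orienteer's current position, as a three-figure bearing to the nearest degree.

219°

Leg 1 (341°, 4138 m): east 4138 sin 341° = -1347.20, north 4138 cos 341° = 3912.56
Leg 2 (087°, 4103 m): east 4103 sin 87° = 4097.38, north 4103 cos 87° = 214.73
Leg 3 (135°, 475 m): east 475 sin 135° = 335.88, north 475 cos 135° = -335.88
Net displacement: 3086.05 east, 3791.41 north. Direction back to start is (-3086.05, -3791.41): bearing = atan2(-3086.05, -3791.41) mod 360° = 219.14° ≈ 219°.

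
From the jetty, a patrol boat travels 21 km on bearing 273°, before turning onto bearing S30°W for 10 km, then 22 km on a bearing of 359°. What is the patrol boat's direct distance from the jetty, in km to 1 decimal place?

30.0 km

Leg 1 (273°, 21 km): east 21 sin 273° = -20.97, north 21 cos 273° = 1.10
Leg 2 (S30°W, 10 km): east 10 sin 210° = -5.00, north 10 cos 210° = -8.66
Leg 3 (359°, 22 km): east 22 sin 359° = -0.38, north 22 cos 359° = 22.00
Net: -26.36 east, 14.44 north. Distance = √((-26.36)² + (14.44)²) = 30.050 km.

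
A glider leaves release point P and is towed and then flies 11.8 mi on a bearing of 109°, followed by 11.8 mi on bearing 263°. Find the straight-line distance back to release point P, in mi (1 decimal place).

Leg 1 (109°, 11.8 mi): east 11.8 sin 109° = 11.16, north 11.8 cos 109° = -3.84
Leg 2 (263°, 11.8 mi): east 11.8 sin 263° = -11.71, north 11.8 cos 263° = -1.44
Net: -0.55 east, -5.28 north. Distance = √((-0.55)² + (-5.28)²) = 5.309 mi.

5.3 mi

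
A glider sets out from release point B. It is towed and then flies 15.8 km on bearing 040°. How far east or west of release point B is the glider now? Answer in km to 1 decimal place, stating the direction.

10.2 km east

Leg 1 (040°, 15.8 km): east 15.8 sin 40° = 10.16, north 15.8 cos 40° = 12.10
Net east component: 10.16 km.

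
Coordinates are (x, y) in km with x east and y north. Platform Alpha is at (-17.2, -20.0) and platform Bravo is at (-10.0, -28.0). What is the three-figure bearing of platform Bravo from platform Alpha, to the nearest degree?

138°

Δeast = -10.0 − -17.2 = 7.20; Δnorth = -28.0 − -20.0 = -8.00.
Bearing = atan2(Δeast, Δnorth) mod 360° = 138.01° ≈ 138°.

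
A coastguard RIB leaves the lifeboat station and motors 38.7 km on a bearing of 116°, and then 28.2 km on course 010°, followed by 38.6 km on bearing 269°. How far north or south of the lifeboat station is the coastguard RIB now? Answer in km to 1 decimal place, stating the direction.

Leg 1 (116°, 38.7 km): east 38.7 sin 116° = 34.78, north 38.7 cos 116° = -16.96
Leg 2 (010°, 28.2 km): east 28.2 sin 10° = 4.90, north 28.2 cos 10° = 27.77
Leg 3 (269°, 38.6 km): east 38.6 sin 269° = -38.59, north 38.6 cos 269° = -0.67
Net north component: 10.13 km.

10.1 km north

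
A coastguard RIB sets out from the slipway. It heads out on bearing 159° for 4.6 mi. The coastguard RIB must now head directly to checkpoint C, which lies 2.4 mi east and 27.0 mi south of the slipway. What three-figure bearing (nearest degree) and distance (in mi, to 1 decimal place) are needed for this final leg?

Leg 1 (159°, 4.6 mi): east 4.6 sin 159° = 1.65, north 4.6 cos 159° = -4.29
Current position: (1.65, -4.29). Target: (2.4, -27.0). Remaining: Δeast = 0.75, Δnorth = -22.71.
Bearing = atan2(0.75, -22.71) mod 360° = 178.10°; distance = √((0.75)² + (-22.71)²) = 22.718 mi.

178°, 22.7 mi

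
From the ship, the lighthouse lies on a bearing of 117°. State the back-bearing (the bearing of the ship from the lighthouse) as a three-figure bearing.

297°

Back-bearing = 117° + 180° = 297°.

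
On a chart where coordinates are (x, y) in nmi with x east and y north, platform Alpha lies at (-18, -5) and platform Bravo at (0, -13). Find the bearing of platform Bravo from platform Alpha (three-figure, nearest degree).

114°

Δeast = 0 − -18 = 18.00; Δnorth = -13 − -5 = -8.00.
Bearing = atan2(Δeast, Δnorth) mod 360° = 113.96° ≈ 114°.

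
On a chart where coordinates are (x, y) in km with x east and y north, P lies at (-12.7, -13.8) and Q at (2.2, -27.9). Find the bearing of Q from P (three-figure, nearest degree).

Δeast = 2.2 − -12.7 = 14.90; Δnorth = -27.9 − -13.8 = -14.10.
Bearing = atan2(Δeast, Δnorth) mod 360° = 133.42° ≈ 133°.

133°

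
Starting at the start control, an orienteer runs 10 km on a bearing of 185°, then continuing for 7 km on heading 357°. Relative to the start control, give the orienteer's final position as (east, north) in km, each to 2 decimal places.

(-1.24, -2.97)

Leg 1 (185°, 10 km): east 10 sin 185° = -0.87, north 10 cos 185° = -9.96
Leg 2 (357°, 7 km): east 7 sin 357° = -0.37, north 7 cos 357° = 6.99
Summing: -1.24 km east, -2.97 km north → (-1.24, -2.97).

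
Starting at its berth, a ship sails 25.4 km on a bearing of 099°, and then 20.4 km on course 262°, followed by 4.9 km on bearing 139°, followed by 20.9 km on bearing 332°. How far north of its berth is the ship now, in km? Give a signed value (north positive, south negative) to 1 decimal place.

Leg 1 (099°, 25.4 km): east 25.4 sin 99° = 25.09, north 25.4 cos 99° = -3.97
Leg 2 (262°, 20.4 km): east 20.4 sin 262° = -20.20, north 20.4 cos 262° = -2.84
Leg 3 (139°, 4.9 km): east 4.9 sin 139° = 3.21, north 4.9 cos 139° = -3.70
Leg 4 (332°, 20.9 km): east 20.9 sin 332° = -9.81, north 20.9 cos 332° = 18.45
Net north component: 7.94 km.

7.9 km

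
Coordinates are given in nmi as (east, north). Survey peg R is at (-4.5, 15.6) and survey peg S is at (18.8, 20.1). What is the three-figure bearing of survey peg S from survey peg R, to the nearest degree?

079°

Δeast = 18.8 − -4.5 = 23.30; Δnorth = 20.1 − 15.6 = 4.50.
Bearing = atan2(Δeast, Δnorth) mod 360° = 79.07° ≈ 079°.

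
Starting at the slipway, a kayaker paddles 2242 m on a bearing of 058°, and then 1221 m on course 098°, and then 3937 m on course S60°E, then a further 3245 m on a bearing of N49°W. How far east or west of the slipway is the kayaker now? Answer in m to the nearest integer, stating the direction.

Leg 1 (058°, 2242 m): east 2242 sin 58° = 1901.32, north 2242 cos 58° = 1188.08
Leg 2 (098°, 1221 m): east 1221 sin 98° = 1209.12, north 1221 cos 98° = -169.93
Leg 3 (S60°E, 3937 m): east 3937 sin 120° = 3409.54, north 3937 cos 120° = -1968.50
Leg 4 (N49°W, 3245 m): east 3245 sin 311° = -2449.03, north 3245 cos 311° = 2128.91
Net east component: 4070.95 m.

4071 m east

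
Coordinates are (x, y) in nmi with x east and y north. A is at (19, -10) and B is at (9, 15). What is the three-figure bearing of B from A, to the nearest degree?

338°

Δeast = 9 − 19 = -10.00; Δnorth = 15 − -10 = 25.00.
Bearing = atan2(Δeast, Δnorth) mod 360° = 338.20° ≈ 338°.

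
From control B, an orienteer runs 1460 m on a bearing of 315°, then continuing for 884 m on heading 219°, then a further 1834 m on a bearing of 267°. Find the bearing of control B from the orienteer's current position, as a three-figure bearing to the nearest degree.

094°

Leg 1 (315°, 1460 m): east 1460 sin 315° = -1032.38, north 1460 cos 315° = 1032.38
Leg 2 (219°, 884 m): east 884 sin 219° = -556.32, north 884 cos 219° = -687.00
Leg 3 (267°, 1834 m): east 1834 sin 267° = -1831.49, north 1834 cos 267° = -95.98
Net displacement: -3420.18 east, 249.39 north. Direction back to start is (3420.18, -249.39): bearing = atan2(3420.18, -249.39) mod 360° = 94.17° ≈ 094°.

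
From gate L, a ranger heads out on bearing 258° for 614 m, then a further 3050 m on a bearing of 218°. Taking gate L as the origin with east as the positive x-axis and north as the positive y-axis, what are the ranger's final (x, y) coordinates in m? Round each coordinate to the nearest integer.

(-2478, -2531)

Leg 1 (258°, 614 m): east 614 sin 258° = -600.58, north 614 cos 258° = -127.66
Leg 2 (218°, 3050 m): east 3050 sin 218° = -1877.77, north 3050 cos 218° = -2403.43
Summing: -2478.35 m east, -2531.09 m north → (-2478, -2531).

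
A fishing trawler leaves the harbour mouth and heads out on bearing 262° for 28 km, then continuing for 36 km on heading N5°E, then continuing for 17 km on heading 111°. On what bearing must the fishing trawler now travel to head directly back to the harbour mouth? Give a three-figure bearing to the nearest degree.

Leg 1 (262°, 28 km): east 28 sin 262° = -27.73, north 28 cos 262° = -3.90
Leg 2 (N5°E, 36 km): east 36 sin 5° = 3.14, north 36 cos 5° = 35.86
Leg 3 (111°, 17 km): east 17 sin 111° = 15.87, north 17 cos 111° = -6.09
Net displacement: -8.72 east, 25.87 north. Direction back to start is (8.72, -25.87): bearing = atan2(8.72, -25.87) mod 360° = 161.38° ≈ 161°.

161°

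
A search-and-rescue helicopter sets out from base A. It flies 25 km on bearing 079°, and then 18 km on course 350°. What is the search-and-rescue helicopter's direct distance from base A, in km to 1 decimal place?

31.1 km

Leg 1 (079°, 25 km): east 25 sin 79° = 24.54, north 25 cos 79° = 4.77
Leg 2 (350°, 18 km): east 18 sin 350° = -3.13, north 18 cos 350° = 17.73
Net: 21.42 east, 22.50 north. Distance = √((21.42)² + (22.50)²) = 31.060 km.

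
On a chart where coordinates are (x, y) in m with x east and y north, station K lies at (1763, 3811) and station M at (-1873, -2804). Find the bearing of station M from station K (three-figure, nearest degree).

Δeast = -1873 − 1763 = -3636.00; Δnorth = -2804 − 3811 = -6615.00.
Bearing = atan2(Δeast, Δnorth) mod 360° = 208.80° ≈ 209°.

209°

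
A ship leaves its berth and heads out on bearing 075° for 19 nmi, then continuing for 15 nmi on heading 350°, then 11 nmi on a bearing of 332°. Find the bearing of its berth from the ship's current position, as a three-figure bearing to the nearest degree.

200°

Leg 1 (075°, 19 nmi): east 19 sin 75° = 18.35, north 19 cos 75° = 4.92
Leg 2 (350°, 15 nmi): east 15 sin 350° = -2.60, north 15 cos 350° = 14.77
Leg 3 (332°, 11 nmi): east 11 sin 332° = -5.16, north 11 cos 332° = 9.71
Net displacement: 10.58 east, 29.40 north. Direction back to start is (-10.58, -29.40): bearing = atan2(-10.58, -29.40) mod 360° = 199.80° ≈ 200°.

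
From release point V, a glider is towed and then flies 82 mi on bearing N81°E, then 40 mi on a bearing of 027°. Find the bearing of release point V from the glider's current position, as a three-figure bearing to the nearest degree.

244°

Leg 1 (N81°E, 82 mi): east 82 sin 81° = 80.99, north 82 cos 81° = 12.83
Leg 2 (027°, 40 mi): east 40 sin 27° = 18.16, north 40 cos 27° = 35.64
Net displacement: 99.15 east, 48.47 north. Direction back to start is (-99.15, -48.47): bearing = atan2(-99.15, -48.47) mod 360° = 243.95° ≈ 244°.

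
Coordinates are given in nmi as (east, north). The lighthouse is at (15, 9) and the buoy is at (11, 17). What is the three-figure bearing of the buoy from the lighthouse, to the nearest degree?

333°

Δeast = 11 − 15 = -4.00; Δnorth = 17 − 9 = 8.00.
Bearing = atan2(Δeast, Δnorth) mod 360° = 333.43° ≈ 333°.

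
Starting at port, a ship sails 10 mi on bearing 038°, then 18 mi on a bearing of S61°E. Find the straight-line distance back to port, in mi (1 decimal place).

Leg 1 (038°, 10 mi): east 10 sin 38° = 6.16, north 10 cos 38° = 7.88
Leg 2 (S61°E, 18 mi): east 18 sin 119° = 15.74, north 18 cos 119° = -8.73
Net: 21.90 east, -0.85 north. Distance = √((21.90)² + (-0.85)²) = 21.916 mi.

21.9 mi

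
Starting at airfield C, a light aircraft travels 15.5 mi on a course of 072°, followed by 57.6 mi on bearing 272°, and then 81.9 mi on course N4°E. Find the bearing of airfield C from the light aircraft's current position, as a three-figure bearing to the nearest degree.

Leg 1 (072°, 15.5 mi): east 15.5 sin 72° = 14.74, north 15.5 cos 72° = 4.79
Leg 2 (272°, 57.6 mi): east 57.6 sin 272° = -57.56, north 57.6 cos 272° = 2.01
Leg 3 (N4°E, 81.9 mi): east 81.9 sin 4° = 5.71, north 81.9 cos 4° = 81.70
Net displacement: -37.11 east, 88.50 north. Direction back to start is (37.11, -88.50): bearing = atan2(37.11, -88.50) mod 360° = 157.25° ≈ 157°.

157°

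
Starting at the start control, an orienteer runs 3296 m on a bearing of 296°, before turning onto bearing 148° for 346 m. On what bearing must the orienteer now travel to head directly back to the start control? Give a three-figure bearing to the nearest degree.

Leg 1 (296°, 3296 m): east 3296 sin 296° = -2962.43, north 3296 cos 296° = 1444.87
Leg 2 (148°, 346 m): east 346 sin 148° = 183.35, north 346 cos 148° = -293.42
Net displacement: -2779.07 east, 1151.45 north. Direction back to start is (2779.07, -1151.45): bearing = atan2(2779.07, -1151.45) mod 360° = 112.51° ≈ 113°.

113°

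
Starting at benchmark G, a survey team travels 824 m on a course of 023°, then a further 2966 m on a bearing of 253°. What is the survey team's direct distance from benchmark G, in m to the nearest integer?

Leg 1 (023°, 824 m): east 824 sin 23° = 321.96, north 824 cos 23° = 758.50
Leg 2 (253°, 2966 m): east 2966 sin 253° = -2836.40, north 2966 cos 253° = -867.17
Net: -2514.44 east, -108.68 north. Distance = √((-2514.44)² + (-108.68)²) = 2516.785 m.

2517 m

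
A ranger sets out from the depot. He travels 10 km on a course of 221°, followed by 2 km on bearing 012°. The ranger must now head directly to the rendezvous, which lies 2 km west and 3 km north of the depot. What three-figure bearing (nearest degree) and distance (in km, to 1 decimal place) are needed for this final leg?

026°, 9.5 km

Leg 1 (221°, 10 km): east 10 sin 221° = -6.56, north 10 cos 221° = -7.55
Leg 2 (012°, 2 km): east 2 sin 12° = 0.42, north 2 cos 12° = 1.96
Current position: (-6.14, -5.59). Target: (-2, 3). Remaining: Δeast = 4.14, Δnorth = 8.59.
Bearing = atan2(4.14, 8.59) mod 360° = 25.76°; distance = √((4.14)² + (8.59)²) = 9.538 km.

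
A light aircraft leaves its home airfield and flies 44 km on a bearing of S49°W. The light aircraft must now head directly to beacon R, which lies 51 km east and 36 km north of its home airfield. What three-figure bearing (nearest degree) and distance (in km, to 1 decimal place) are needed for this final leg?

052°, 106.3 km

Leg 1 (S49°W, 44 km): east 44 sin 229° = -33.21, north 44 cos 229° = -28.87
Current position: (-33.21, -28.87). Target: (51, 36). Remaining: Δeast = 84.21, Δnorth = 64.87.
Bearing = atan2(84.21, 64.87) mod 360° = 52.39°; distance = √((84.21)² + (64.87)²) = 106.295 km.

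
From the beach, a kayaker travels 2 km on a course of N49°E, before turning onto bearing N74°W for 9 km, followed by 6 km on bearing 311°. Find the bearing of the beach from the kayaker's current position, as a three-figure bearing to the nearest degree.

124°

Leg 1 (N49°E, 2 km): east 2 sin 49° = 1.51, north 2 cos 49° = 1.31
Leg 2 (N74°W, 9 km): east 9 sin 286° = -8.65, north 9 cos 286° = 2.48
Leg 3 (311°, 6 km): east 6 sin 311° = -4.53, north 6 cos 311° = 3.94
Net displacement: -11.67 east, 7.73 north. Direction back to start is (11.67, -7.73): bearing = atan2(11.67, -7.73) mod 360° = 123.52° ≈ 124°.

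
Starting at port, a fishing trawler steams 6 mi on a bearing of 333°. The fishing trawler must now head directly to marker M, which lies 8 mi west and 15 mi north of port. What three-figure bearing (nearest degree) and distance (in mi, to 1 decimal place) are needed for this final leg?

331°, 11.0 mi

Leg 1 (333°, 6 mi): east 6 sin 333° = -2.72, north 6 cos 333° = 5.35
Current position: (-2.72, 5.35). Target: (-8, 15). Remaining: Δeast = -5.28, Δnorth = 9.65.
Bearing = atan2(-5.28, 9.65) mod 360° = 331.34°; distance = √((-5.28)² + (9.65)²) = 11.002 mi.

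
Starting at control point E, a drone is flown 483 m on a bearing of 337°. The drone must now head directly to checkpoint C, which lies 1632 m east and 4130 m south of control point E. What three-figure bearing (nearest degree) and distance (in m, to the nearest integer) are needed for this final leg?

Leg 1 (337°, 483 m): east 483 sin 337° = -188.72, north 483 cos 337° = 444.60
Current position: (-188.72, 444.60). Target: (1632, -4130). Remaining: Δeast = 1820.72, Δnorth = -4574.60.
Bearing = atan2(1820.72, -4574.60) mod 360° = 158.30°; distance = √((1820.72)² + (-4574.60)²) = 4923.620 m.

158°, 4924 m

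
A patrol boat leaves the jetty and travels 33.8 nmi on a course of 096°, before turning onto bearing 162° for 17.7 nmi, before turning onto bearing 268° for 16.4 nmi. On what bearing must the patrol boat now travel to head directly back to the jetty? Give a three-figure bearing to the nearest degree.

313°

Leg 1 (096°, 33.8 nmi): east 33.8 sin 96° = 33.61, north 33.8 cos 96° = -3.53
Leg 2 (162°, 17.7 nmi): east 17.7 sin 162° = 5.47, north 17.7 cos 162° = -16.83
Leg 3 (268°, 16.4 nmi): east 16.4 sin 268° = -16.39, north 16.4 cos 268° = -0.57
Net displacement: 22.69 east, -20.94 north. Direction back to start is (-22.69, 20.94): bearing = atan2(-22.69, 20.94) mod 360° = 312.70° ≈ 313°.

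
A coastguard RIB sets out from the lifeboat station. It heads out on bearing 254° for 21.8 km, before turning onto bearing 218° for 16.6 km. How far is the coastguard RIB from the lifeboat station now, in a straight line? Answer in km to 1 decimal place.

Leg 1 (254°, 21.8 km): east 21.8 sin 254° = -20.96, north 21.8 cos 254° = -6.01
Leg 2 (218°, 16.6 km): east 16.6 sin 218° = -10.22, north 16.6 cos 218° = -13.08
Net: -31.18 east, -19.09 north. Distance = √((-31.18)² + (-19.09)²) = 36.556 km.

36.6 km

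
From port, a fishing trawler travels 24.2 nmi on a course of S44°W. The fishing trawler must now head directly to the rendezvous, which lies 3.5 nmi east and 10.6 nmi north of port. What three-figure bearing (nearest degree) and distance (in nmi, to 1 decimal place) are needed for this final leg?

036°, 34.6 nmi

Leg 1 (S44°W, 24.2 nmi): east 24.2 sin 224° = -16.81, north 24.2 cos 224° = -17.41
Current position: (-16.81, -17.41). Target: (3.5, 10.6). Remaining: Δeast = 20.31, Δnorth = 28.01.
Bearing = atan2(20.31, 28.01) mod 360° = 35.95°; distance = √((20.31)² + (28.01)²) = 34.597 nmi.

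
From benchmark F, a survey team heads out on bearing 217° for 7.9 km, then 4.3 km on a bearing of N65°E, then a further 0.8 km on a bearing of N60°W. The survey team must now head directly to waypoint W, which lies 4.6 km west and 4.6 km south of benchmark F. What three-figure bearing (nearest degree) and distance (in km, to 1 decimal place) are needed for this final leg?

261°, 3.1 km

Leg 1 (217°, 7.9 km): east 7.9 sin 217° = -4.75, north 7.9 cos 217° = -6.31
Leg 2 (N65°E, 4.3 km): east 4.3 sin 65° = 3.90, north 4.3 cos 65° = 1.82
Leg 3 (N60°W, 0.8 km): east 0.8 sin 300° = -0.69, north 0.8 cos 300° = 0.40
Current position: (-1.55, -4.09). Target: (-4.6, -4.6). Remaining: Δeast = -3.05, Δnorth = -0.51.
Bearing = atan2(-3.05, -0.51) mod 360° = 260.54°; distance = √((-3.05)² + (-0.51)²) = 3.092 km.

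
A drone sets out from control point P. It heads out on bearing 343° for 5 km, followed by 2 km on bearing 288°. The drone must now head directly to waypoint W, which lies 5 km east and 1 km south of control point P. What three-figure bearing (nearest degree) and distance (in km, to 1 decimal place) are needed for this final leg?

Leg 1 (343°, 5 km): east 5 sin 343° = -1.46, north 5 cos 343° = 4.78
Leg 2 (288°, 2 km): east 2 sin 288° = -1.90, north 2 cos 288° = 0.62
Current position: (-3.36, 5.40). Target: (5, -1). Remaining: Δeast = 8.36, Δnorth = -6.40.
Bearing = atan2(8.36, -6.40) mod 360° = 127.42°; distance = √((8.36)² + (-6.40)²) = 10.531 km.

127°, 10.5 km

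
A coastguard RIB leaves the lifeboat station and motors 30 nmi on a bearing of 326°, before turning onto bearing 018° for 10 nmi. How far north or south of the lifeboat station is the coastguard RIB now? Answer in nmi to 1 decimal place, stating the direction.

34.4 nmi north

Leg 1 (326°, 30 nmi): east 30 sin 326° = -16.78, north 30 cos 326° = 24.87
Leg 2 (018°, 10 nmi): east 10 sin 18° = 3.09, north 10 cos 18° = 9.51
Net north component: 34.38 nmi.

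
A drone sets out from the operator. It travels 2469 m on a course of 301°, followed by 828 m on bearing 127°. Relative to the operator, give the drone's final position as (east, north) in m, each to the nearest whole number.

Leg 1 (301°, 2469 m): east 2469 sin 301° = -2116.35, north 2469 cos 301° = 1271.63
Leg 2 (127°, 828 m): east 828 sin 127° = 661.27, north 828 cos 127° = -498.30
Summing: -1455.08 m east, 773.33 m north → (-1455, 773).

(-1455, 773)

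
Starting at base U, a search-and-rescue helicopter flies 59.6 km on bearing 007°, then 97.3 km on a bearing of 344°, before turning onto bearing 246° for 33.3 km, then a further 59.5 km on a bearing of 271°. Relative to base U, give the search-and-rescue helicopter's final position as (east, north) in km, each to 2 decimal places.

Leg 1 (007°, 59.6 km): east 59.6 sin 7° = 7.26, north 59.6 cos 7° = 59.16
Leg 2 (344°, 97.3 km): east 97.3 sin 344° = -26.82, north 97.3 cos 344° = 93.53
Leg 3 (246°, 33.3 km): east 33.3 sin 246° = -30.42, north 33.3 cos 246° = -13.54
Leg 4 (271°, 59.5 km): east 59.5 sin 271° = -59.49, north 59.5 cos 271° = 1.04
Summing: -109.47 km east, 140.18 km north → (-109.47, 140.18).

(-109.47, 140.18)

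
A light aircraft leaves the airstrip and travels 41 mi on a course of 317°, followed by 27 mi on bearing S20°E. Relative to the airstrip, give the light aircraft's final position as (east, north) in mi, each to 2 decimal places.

(-18.73, 4.61)

Leg 1 (317°, 41 mi): east 41 sin 317° = -27.96, north 41 cos 317° = 29.99
Leg 2 (S20°E, 27 mi): east 27 sin 160° = 9.23, north 27 cos 160° = -25.37
Summing: -18.73 mi east, 4.61 mi north → (-18.73, 4.61).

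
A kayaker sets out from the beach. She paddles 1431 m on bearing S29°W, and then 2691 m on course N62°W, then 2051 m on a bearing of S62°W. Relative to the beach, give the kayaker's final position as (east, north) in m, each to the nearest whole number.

Leg 1 (S29°W, 1431 m): east 1431 sin 209° = -693.76, north 1431 cos 209° = -1251.58
Leg 2 (N62°W, 2691 m): east 2691 sin 298° = -2376.01, north 2691 cos 298° = 1263.35
Leg 3 (S62°W, 2051 m): east 2051 sin 242° = -1810.93, north 2051 cos 242° = -962.89
Summing: -4880.70 m east, -951.12 m north → (-4881, -951).

(-4881, -951)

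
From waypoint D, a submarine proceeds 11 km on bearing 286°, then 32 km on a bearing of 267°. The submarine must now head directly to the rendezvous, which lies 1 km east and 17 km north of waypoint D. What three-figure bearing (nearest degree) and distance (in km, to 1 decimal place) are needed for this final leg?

Leg 1 (286°, 11 km): east 11 sin 286° = -10.57, north 11 cos 286° = 3.03
Leg 2 (267°, 32 km): east 32 sin 267° = -31.96, north 32 cos 267° = -1.67
Current position: (-42.53, 1.36). Target: (1, 17). Remaining: Δeast = 43.53, Δnorth = 15.64.
Bearing = atan2(43.53, 15.64) mod 360° = 70.23°; distance = √((43.53)² + (15.64)²) = 46.255 km.

070°, 46.3 km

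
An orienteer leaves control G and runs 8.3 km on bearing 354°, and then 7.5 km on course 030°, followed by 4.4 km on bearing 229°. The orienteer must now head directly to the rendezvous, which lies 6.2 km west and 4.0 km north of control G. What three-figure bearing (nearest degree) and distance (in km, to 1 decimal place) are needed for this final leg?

216°, 9.7 km

Leg 1 (354°, 8.3 km): east 8.3 sin 354° = -0.87, north 8.3 cos 354° = 8.25
Leg 2 (030°, 7.5 km): east 7.5 sin 30° = 3.75, north 7.5 cos 30° = 6.50
Leg 3 (229°, 4.4 km): east 4.4 sin 229° = -3.32, north 4.4 cos 229° = -2.89
Current position: (-0.44, 11.86). Target: (-6.2, 4.0). Remaining: Δeast = -5.76, Δnorth = -7.86.
Bearing = atan2(-5.76, -7.86) mod 360° = 216.23°; distance = √((-5.76)² + (-7.86)²) = 9.748 km.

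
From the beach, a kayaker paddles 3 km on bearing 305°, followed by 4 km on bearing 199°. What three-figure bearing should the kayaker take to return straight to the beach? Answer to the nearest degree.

Leg 1 (305°, 3 km): east 3 sin 305° = -2.46, north 3 cos 305° = 1.72
Leg 2 (199°, 4 km): east 4 sin 199° = -1.30, north 4 cos 199° = -3.78
Net displacement: -3.76 east, -2.06 north. Direction back to start is (3.76, 2.06): bearing = atan2(3.76, 2.06) mod 360° = 61.27° ≈ 061°.

061°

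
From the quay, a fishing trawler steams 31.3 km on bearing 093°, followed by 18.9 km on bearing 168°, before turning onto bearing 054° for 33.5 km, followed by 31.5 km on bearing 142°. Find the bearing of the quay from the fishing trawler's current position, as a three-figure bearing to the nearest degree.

287°

Leg 1 (093°, 31.3 km): east 31.3 sin 93° = 31.26, north 31.3 cos 93° = -1.64
Leg 2 (168°, 18.9 km): east 18.9 sin 168° = 3.93, north 18.9 cos 168° = -18.49
Leg 3 (054°, 33.5 km): east 33.5 sin 54° = 27.10, north 33.5 cos 54° = 19.69
Leg 4 (142°, 31.5 km): east 31.5 sin 142° = 19.39, north 31.5 cos 142° = -24.82
Net displacement: 81.68 east, -25.26 north. Direction back to start is (-81.68, 25.26): bearing = atan2(-81.68, 25.26) mod 360° = 287.18° ≈ 287°.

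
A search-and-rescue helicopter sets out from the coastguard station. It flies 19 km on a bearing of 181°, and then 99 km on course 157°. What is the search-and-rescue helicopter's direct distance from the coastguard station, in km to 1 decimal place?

116.6 km

Leg 1 (181°, 19 km): east 19 sin 181° = -0.33, north 19 cos 181° = -19.00
Leg 2 (157°, 99 km): east 99 sin 157° = 38.68, north 99 cos 157° = -91.13
Net: 38.35 east, -110.13 north. Distance = √((38.35)² + (-110.13)²) = 116.614 km.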